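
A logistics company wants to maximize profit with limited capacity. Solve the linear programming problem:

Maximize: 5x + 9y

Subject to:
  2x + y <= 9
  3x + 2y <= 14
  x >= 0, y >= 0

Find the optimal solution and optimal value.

Feasible vertices: (0, 0), (0, 7), (4, 1), (9/2, 0)
Objective 5x + 9y at each:
  (0, 0): 0
  (0, 7): 63
  (4, 1): 29
  (9/2, 0): 45/2
Maximum is 63 at (0, 7).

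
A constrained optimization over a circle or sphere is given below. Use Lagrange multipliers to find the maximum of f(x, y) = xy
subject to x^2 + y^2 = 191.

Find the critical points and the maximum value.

Lagrange conditions: y = 2*lambda*x and x = 2*lambda*y
If x = 0 then y = 0, violating the constraint, so x, y != 0.
Dividing: y/x = x/y => x^2 = y^2 => y = x or y = -x
Constraint: 2x^2 = 191 => x^2 = 191/2 => x = +/-sqrt(191/2)
Critical points: (sqrt(191/2), sqrt(191/2)), (-sqrt(191/2), -sqrt(191/2)), (sqrt(191/2), -sqrt(191/2)), (-sqrt(191/2), sqrt(191/2))
  y = x:  xy = x^2 = 191/2  at (sqrt(191/2), sqrt(191/2)) and (-sqrt(191/2), -sqrt(191/2))
  y = -x: xy = -x^2 = -191/2 at (sqrt(191/2), -sqrt(191/2)) and (-sqrt(191/2), sqrt(191/2))
Maximum xy = 191/2 at (sqrt(191/2), sqrt(191/2)) and (-sqrt(191/2), -sqrt(191/2))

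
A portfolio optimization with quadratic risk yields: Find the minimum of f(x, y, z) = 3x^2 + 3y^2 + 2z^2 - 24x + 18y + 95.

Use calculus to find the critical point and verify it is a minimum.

f(x,y,z) = 3x^2 + 3y^2 + 2z^2 - 24x + 18y + 95
df/dx = 6x + (-24) = 0 => x = 4
df/dy = 6y + (18) = 0 => y = -3
df/dz = 4z + (0) = 0 => z = 0
f(4,-3,0) = 3*(4)^2 + 3*(-3)^2 + 2*(0)^2 + -24*(4) + 18*(-3) + 95 = 20
Hessian is diagonal with entries 6, 6, 4 > 0, confirmed minimum.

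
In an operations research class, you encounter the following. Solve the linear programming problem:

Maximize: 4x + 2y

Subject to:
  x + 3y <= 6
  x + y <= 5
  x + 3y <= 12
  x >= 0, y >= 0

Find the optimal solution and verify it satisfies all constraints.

Feasible vertices: (0, 0), (0, 2), (9/2, 1/2), (5, 0)
Objective 4x + 2y at each vertex:
  (0, 0): 0
  (0, 2): 4
  (9/2, 1/2): 19
  (5, 0): 20
Maximum is 20 at (5, 0).
Verify constraints at (x, y) = (5, 0):
  1*5 + 3*0 = 5 <= 6
  1*5 + 1*0 = 5 <= 5 (active)
  1*5 + 3*0 = 5 <= 12
  x = 5 >= 0, y = 0 >= 0. All constraints satisfied.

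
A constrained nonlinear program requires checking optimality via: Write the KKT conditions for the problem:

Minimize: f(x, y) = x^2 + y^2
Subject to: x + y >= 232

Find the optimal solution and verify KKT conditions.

KKT conditions for min x^2 + y^2 s.t. x + y >= 232:
Stationarity: 2x = mu, 2y = mu
So x = y = mu/2.
Complementary slackness: mu*(x + y - 232) = 0
Primal feasibility: x + y >= 232; dual feasibility: mu >= 0
If mu = 0 then x = y = 0, but 0 + 0 < 232 is infeasible, so the constraint is active.
Constraint active: x + y = 2*(mu/2) = 232 => mu = 232
x = y = 116, f = 26912
Verify: stationarity 2*116 = 232 = mu; primal 116 + 116 = 232 >= 232; dual mu = 232 >= 0; complementary slackness 232*(232 - 232) = 0. All KKT conditions hold.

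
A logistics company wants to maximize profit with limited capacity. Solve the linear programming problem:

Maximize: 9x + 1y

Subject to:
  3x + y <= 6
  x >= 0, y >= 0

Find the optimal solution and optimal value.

The feasible region has vertices at [(0, 0), (2, 0), (0, 6)].
Checking objective 9x + 1y at each vertex:
  (0, 0): 9*0 + 1*0 = 0
  (2, 0): 9*2 + 1*0 = 18
  (0, 6): 9*0 + 1*6 = 6
Maximum is 18 at (2, 0).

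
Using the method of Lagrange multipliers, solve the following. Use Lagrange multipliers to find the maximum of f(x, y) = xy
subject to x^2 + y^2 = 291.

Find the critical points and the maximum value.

Lagrange conditions: y = 2*lambda*x and x = 2*lambda*y
If x = 0 then y = 0, violating the constraint, so x, y != 0.
Dividing: y/x = x/y => x^2 = y^2 => y = x or y = -x
Constraint: 2x^2 = 291 => x^2 = 291/2 => x = +/-sqrt(291/2)
Critical points: (sqrt(291/2), sqrt(291/2)), (-sqrt(291/2), -sqrt(291/2)), (sqrt(291/2), -sqrt(291/2)), (-sqrt(291/2), sqrt(291/2))
  y = x:  xy = x^2 = 291/2  at (sqrt(291/2), sqrt(291/2)) and (-sqrt(291/2), -sqrt(291/2))
  y = -x: xy = -x^2 = -291/2 at (sqrt(291/2), -sqrt(291/2)) and (-sqrt(291/2), sqrt(291/2))
Maximum xy = 291/2 at (sqrt(291/2), sqrt(291/2)) and (-sqrt(291/2), -sqrt(291/2))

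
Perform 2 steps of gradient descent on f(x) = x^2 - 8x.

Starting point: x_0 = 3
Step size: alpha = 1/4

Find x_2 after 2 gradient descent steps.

f(x) = x^2 - 8x, f'(x) = 2x + (-8)
Step 1: f'(3) = -2, x_1 = 3 - 1/4 * -2 = 7/2
Step 2: f'(7/2) = -1, x_2 = 7/2 - 1/4 * -1 = 15/4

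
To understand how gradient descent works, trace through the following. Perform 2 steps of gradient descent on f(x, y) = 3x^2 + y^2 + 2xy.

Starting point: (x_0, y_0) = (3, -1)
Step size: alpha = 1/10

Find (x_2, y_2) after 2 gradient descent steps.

f(x,y) = 3x^2 + y^2 + 2xy
grad_x = 6x + 2y, grad_y = 2y + 2x
Step 1: grad = (16, 4), (7/5, -7/5)
Step 2: grad = (28/5, 0), (21/25, -7/5)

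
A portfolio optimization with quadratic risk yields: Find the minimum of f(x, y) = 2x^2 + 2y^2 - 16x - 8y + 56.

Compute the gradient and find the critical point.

f(x,y) = 2x^2 + 2y^2 - 16x - 8y + 56
df/dx = 4x + (-16) = 0  =>  x = 4
df/dy = 4y + (-8) = 0  =>  y = 2
f(4, 2) = 2*(4)^2 + 2*(2)^2 + -16*(4) + -8*(2) + 56 = 16
Hessian is diagonal with entries 4, 4 > 0, so this is a minimum.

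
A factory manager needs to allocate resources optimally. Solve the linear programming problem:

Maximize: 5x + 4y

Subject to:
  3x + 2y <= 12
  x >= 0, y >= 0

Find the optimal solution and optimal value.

The feasible region has vertices at [(0, 0), (4, 0), (0, 6)].
Checking objective 5x + 4y at each vertex:
  (0, 0): 5*0 + 4*0 = 0
  (4, 0): 5*4 + 4*0 = 20
  (0, 6): 5*0 + 4*6 = 24
Maximum is 24 at (0, 6).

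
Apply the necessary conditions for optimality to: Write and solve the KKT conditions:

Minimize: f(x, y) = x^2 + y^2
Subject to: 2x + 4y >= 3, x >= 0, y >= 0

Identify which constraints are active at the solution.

KKT conditions for min x^2 + y^2 s.t. 2x + 4y >= 3, x >= 0, y >= 0:
Stationarity: 2x = mu*2 + mu_x, 2y = mu*4 + mu_y, with mu, mu_x, mu_y >= 0
Complementary slackness: mu*(2x + 4y - 3) = 0, mu_x*x = 0, mu_y*y = 0
(0, 0) is infeasible (2*0 + 4*0 < 3), so if mu = 0 stationarity would force x = mu_x/2 >= 0, y = mu_y/2 >= 0 with mu_x*x = mu_y*y = 0, i.e. x = y = 0: contradiction. Hence mu > 0 and 2x + 4y = 3 is active.
Try x > 0, y > 0 (so mu_x = mu_y = 0): x = 2*mu/2, y = 4*mu/2
Substitute: 2*(2*mu/2) + 4*(4*mu/2) = 3
  mu*20/2 = 3 => mu = 3/10
x* = 3/10 > 0, y* = 3/5 > 0, consistent with mu_x = mu_y = 0.
f is convex and the constraints are linear, so this KKT point is the global minimum.
f* = 9/20
Active constraints: 2x + 4y >= 3 (holds with equality, mu = 3/10 > 0); x >= 0 and y >= 0 are inactive (mu_x = mu_y = 0).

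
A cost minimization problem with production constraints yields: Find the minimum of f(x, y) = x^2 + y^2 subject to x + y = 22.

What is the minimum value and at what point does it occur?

Substitute y = 22 - x into f(x,y) = x^2 + y^2:
g(x) = x^2 + (22 - x)^2 = 2x^2 - 44x + 484
g'(x) = 4x - 44 = 0  =>  x = 11
y = 22 - 11 = 11
Minimum value = 11^2 + 11^2 = 242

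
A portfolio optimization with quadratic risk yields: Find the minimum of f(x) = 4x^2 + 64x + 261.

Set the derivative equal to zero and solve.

f(x) = 4x^2 + 64x + 261
f'(x) = 8x + (64) = 0
x = -64/8 = -8
f(-8) = 5
Since f''(x) = 8 > 0, this is a minimum.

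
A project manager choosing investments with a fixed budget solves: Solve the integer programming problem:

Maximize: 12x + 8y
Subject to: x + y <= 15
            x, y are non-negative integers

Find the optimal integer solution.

Objective: 12x + 8y, constraint: x + y <= 15
Coefficient of x is 12 >= coefficient of y is 8, so allocate the entire budget to x.
Optimal: x = 15, y = 0, value = 180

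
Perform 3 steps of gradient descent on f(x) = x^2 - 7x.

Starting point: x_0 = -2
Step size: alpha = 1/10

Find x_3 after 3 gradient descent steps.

f(x) = x^2 - 7x, f'(x) = 2x + (-7)
Step 1: f'(-2) = -11, x_1 = -2 - 1/10 * -11 = -9/10
Step 2: f'(-9/10) = -44/5, x_2 = -9/10 - 1/10 * -44/5 = -1/50
Step 3: f'(-1/50) = -176/25, x_3 = -1/50 - 1/10 * -176/25 = 171/250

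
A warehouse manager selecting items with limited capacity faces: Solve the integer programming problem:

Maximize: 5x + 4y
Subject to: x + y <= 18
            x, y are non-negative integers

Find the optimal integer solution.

Objective: 5x + 4y, constraint: x + y <= 18
Coefficient of x is 5 >= coefficient of y is 4, so allocate the entire budget to x.
Optimal: x = 18, y = 0, value = 90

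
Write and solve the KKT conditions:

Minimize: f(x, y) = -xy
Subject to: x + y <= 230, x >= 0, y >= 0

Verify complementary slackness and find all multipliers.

Problem: min -xy s.t. x + y <= 230 (multiplier lambda), x >= 0 (mu_x), y >= 0 (mu_y)
KKT stationarity: -y + lambda - mu_x = 0, -x + lambda - mu_y = 0, with lambda, mu_x, mu_y >= 0
Complementary slackness: lambda*(x + y - 230) = 0, mu_x*x = 0, mu_y*y = 0
If lambda = 0: y = -mu_x <= 0 and x = -mu_y <= 0 force x = y = 0 with f = 0; but x = y = 115 is feasible with f = -13225 < 0, so this is not the minimum. Hence lambda > 0 and x + y = 230.
Try x > 0, y > 0 (so mu_x = mu_y = 0): y = lambda, x = lambda => x = y = lambda
x + y = 230 => 2*lambda = 230 => lambda = 115
x* = y* = 115 > 0, consistent with mu_x = mu_y = 0.
(Any feasible point with x = 0 or y = 0 has f = 0 > -13225, so the minimum is not on those boundaries.)
min(-xy) = -13225 (i.e. max xy = 13225)
Multipliers: lambda = 115, mu_x = 0, mu_y = 0
Complementary slackness: lambda*(x + y - 230) = 115*(115 + 115 - 230) = 0, mu_x*x = 0*115 = 0, mu_y*y = 0*115 = 0. Satisfied.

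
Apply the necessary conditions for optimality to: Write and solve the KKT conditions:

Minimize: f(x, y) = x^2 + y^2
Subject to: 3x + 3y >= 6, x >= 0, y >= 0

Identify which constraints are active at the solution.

KKT conditions for min x^2 + y^2 s.t. 3x + 3y >= 6, x >= 0, y >= 0:
Stationarity: 2x = mu*3 + mu_x, 2y = mu*3 + mu_y, with mu, mu_x, mu_y >= 0
Complementary slackness: mu*(3x + 3y - 6) = 0, mu_x*x = 0, mu_y*y = 0
(0, 0) is infeasible (3*0 + 3*0 < 6), so if mu = 0 stationarity would force x = mu_x/2 >= 0, y = mu_y/2 >= 0 with mu_x*x = mu_y*y = 0, i.e. x = y = 0: contradiction. Hence mu > 0 and 3x + 3y = 6 is active.
Try x > 0, y > 0 (so mu_x = mu_y = 0): x = 3*mu/2, y = 3*mu/2
Substitute: 3*(3*mu/2) + 3*(3*mu/2) = 6
  mu*18/2 = 6 => mu = 2/3
x* = 1 > 0, y* = 1 > 0, consistent with mu_x = mu_y = 0.
f is convex and the constraints are linear, so this KKT point is the global minimum.
f* = 2
Active constraints: 3x + 3y >= 6 (holds with equality, mu = 2/3 > 0); x >= 0 and y >= 0 are inactive (mu_x = mu_y = 0).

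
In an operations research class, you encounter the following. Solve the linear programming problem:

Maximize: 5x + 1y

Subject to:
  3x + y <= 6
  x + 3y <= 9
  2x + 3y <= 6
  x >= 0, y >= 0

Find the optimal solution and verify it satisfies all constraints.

Feasible vertices: (0, 0), (0, 2), (12/7, 6/7), (2, 0)
Objective 5x + 1y at each vertex:
  (0, 0): 0
  (0, 2): 2
  (12/7, 6/7): 66/7
  (2, 0): 10
Maximum is 10 at (2, 0).
Verify constraints at (x, y) = (2, 0):
  3*2 + 1*0 = 6 <= 6 (active)
  1*2 + 3*0 = 2 <= 9
  2*2 + 3*0 = 4 <= 6
  x = 2 >= 0, y = 0 >= 0. All constraints satisfied.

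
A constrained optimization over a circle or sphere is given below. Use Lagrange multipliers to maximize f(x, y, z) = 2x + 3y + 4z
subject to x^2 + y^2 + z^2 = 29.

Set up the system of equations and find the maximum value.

Lagrange conditions: 2 = 2*lambda*x, 3 = 2*lambda*y, 4 = 2*lambda*z
So x:2 = y:3 = z:4, i.e. x = 2t, y = 3t, z = 4t
Constraint: t^2*(2^2 + 3^2 + 4^2) = 29
  t^2 * 29 = 29  =>  t = sqrt(1)
Maximum = 2*2t + 3*3t + 4*4t = 29*sqrt(1) = 29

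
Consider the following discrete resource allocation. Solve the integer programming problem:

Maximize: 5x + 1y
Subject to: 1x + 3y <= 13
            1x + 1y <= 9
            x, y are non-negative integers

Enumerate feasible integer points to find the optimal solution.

Constraint 1: 1x + 3y <= 13
Constraint 2: 1x + 1y <= 9
Feasible x range (need y >= 0): 0 <= x <= min(13/1, 9/1) => x in {0, ..., 9}.
Enumerate feasible integer points row by row (the coefficient of y is 1 > 0, so for each x the largest feasible y gives the best value):
  x = 0: y <= min((13 - 1*0)/3, (9 - 1*0)/1) => y in {0, ..., 4}; best 5*0 + 1*4 = 4
  x = 1: y <= min((13 - 1*1)/3, (9 - 1*1)/1) => y in {0, ..., 4}; best 5*1 + 1*4 = 9
  x = 2: y <= min((13 - 1*2)/3, (9 - 1*2)/1) => y in {0, ..., 3}; best 5*2 + 1*3 = 13
  x = 3: y <= min((13 - 1*3)/3, (9 - 1*3)/1) => y in {0, ..., 3}; best 5*3 + 1*3 = 18
  x = 4: y <= min((13 - 1*4)/3, (9 - 1*4)/1) => y in {0, ..., 3}; best 5*4 + 1*3 = 23
  x = 5: y <= min((13 - 1*5)/3, (9 - 1*5)/1) => y in {0, ..., 2}; best 5*5 + 1*2 = 27
  x = 6: y <= min((13 - 1*6)/3, (9 - 1*6)/1) => y in {0, ..., 2}; best 5*6 + 1*2 = 32
  x = 7: y <= min((13 - 1*7)/3, (9 - 1*7)/1) => y in {0, ..., 2}; best 5*7 + 1*2 = 37
  x = 8: y <= min((13 - 1*8)/3, (9 - 1*8)/1) => y in {0, ..., 1}; best 5*8 + 1*1 = 41
  x = 9: y <= min((13 - 1*9)/3, (9 - 1*9)/1) => y in {0}; best 5*9 + 1*0 = 45
The maximum 5x + 1y = 45 is achieved at x = 9, y = 0.
Check: 1*9 + 3*0 = 9 <= 13 and 1*9 + 1*0 = 9 <= 9.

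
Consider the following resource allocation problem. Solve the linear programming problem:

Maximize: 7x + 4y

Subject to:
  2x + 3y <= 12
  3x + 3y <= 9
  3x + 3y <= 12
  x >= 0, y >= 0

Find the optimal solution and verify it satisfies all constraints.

Feasible vertices: (0, 0), (0, 3), (3, 0)
Objective 7x + 4y at each vertex:
  (0, 0): 0
  (0, 3): 12
  (3, 0): 21
Maximum is 21 at (3, 0).
Verify constraints at (x, y) = (3, 0):
  2*3 + 3*0 = 6 <= 12
  3*3 + 3*0 = 9 <= 9 (active)
  3*3 + 3*0 = 9 <= 12
  x = 3 >= 0, y = 0 >= 0. All constraints satisfied.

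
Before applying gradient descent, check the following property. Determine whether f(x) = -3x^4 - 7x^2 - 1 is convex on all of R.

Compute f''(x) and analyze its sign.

f(x) = -3x^4 - 7x^2 - 1
f'(x) = -12x^3 + -14x
f''(x) = -36x^2 + -14
f''(x) = -36x^2 + -14 <= -14 < 0 for all x
Therefore, f is concave on R.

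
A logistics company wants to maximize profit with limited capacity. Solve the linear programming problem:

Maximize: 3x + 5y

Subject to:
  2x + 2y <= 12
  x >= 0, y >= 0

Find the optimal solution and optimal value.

The feasible region has vertices at [(0, 0), (6, 0), (0, 6)].
Checking objective 3x + 5y at each vertex:
  (0, 0): 3*0 + 5*0 = 0
  (6, 0): 3*6 + 5*0 = 18
  (0, 6): 3*0 + 5*6 = 30
Maximum is 30 at (0, 6).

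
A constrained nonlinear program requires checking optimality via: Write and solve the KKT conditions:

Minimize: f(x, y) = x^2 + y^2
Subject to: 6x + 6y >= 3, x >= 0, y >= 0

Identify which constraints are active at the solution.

KKT conditions for min x^2 + y^2 s.t. 6x + 6y >= 3, x >= 0, y >= 0:
Stationarity: 2x = mu*6 + mu_x, 2y = mu*6 + mu_y, with mu, mu_x, mu_y >= 0
Complementary slackness: mu*(6x + 6y - 3) = 0, mu_x*x = 0, mu_y*y = 0
(0, 0) is infeasible (6*0 + 6*0 < 3), so if mu = 0 stationarity would force x = mu_x/2 >= 0, y = mu_y/2 >= 0 with mu_x*x = mu_y*y = 0, i.e. x = y = 0: contradiction. Hence mu > 0 and 6x + 6y = 3 is active.
Try x > 0, y > 0 (so mu_x = mu_y = 0): x = 6*mu/2, y = 6*mu/2
Substitute: 6*(6*mu/2) + 6*(6*mu/2) = 3
  mu*72/2 = 3 => mu = 1/12
x* = 1/4 > 0, y* = 1/4 > 0, consistent with mu_x = mu_y = 0.
f is convex and the constraints are linear, so this KKT point is the global minimum.
f* = 1/8
Active constraints: 6x + 6y >= 3 (holds with equality, mu = 1/12 > 0); x >= 0 and y >= 0 are inactive (mu_x = mu_y = 0).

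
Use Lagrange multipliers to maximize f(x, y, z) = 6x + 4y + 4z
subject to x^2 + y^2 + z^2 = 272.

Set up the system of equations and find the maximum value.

Lagrange conditions: 6 = 2*lambda*x, 4 = 2*lambda*y, 4 = 2*lambda*z
So x:6 = y:4 = z:4, i.e. x = 6t, y = 4t, z = 4t
Constraint: t^2*(6^2 + 4^2 + 4^2) = 272
  t^2 * 68 = 272  =>  t = sqrt(4)
Maximum = 6*6t + 4*4t + 4*4t = 68*sqrt(4) = 136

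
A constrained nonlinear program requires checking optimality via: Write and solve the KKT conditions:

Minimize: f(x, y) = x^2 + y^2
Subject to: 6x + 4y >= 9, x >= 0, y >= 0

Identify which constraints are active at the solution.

KKT conditions for min x^2 + y^2 s.t. 6x + 4y >= 9, x >= 0, y >= 0:
Stationarity: 2x = mu*6 + mu_x, 2y = mu*4 + mu_y, with mu, mu_x, mu_y >= 0
Complementary slackness: mu*(6x + 4y - 9) = 0, mu_x*x = 0, mu_y*y = 0
(0, 0) is infeasible (6*0 + 4*0 < 9), so if mu = 0 stationarity would force x = mu_x/2 >= 0, y = mu_y/2 >= 0 with mu_x*x = mu_y*y = 0, i.e. x = y = 0: contradiction. Hence mu > 0 and 6x + 4y = 9 is active.
Try x > 0, y > 0 (so mu_x = mu_y = 0): x = 6*mu/2, y = 4*mu/2
Substitute: 6*(6*mu/2) + 4*(4*mu/2) = 9
  mu*52/2 = 9 => mu = 9/26
x* = 27/26 > 0, y* = 9/13 > 0, consistent with mu_x = mu_y = 0.
f is convex and the constraints are linear, so this KKT point is the global minimum.
f* = 81/52
Active constraints: 6x + 4y >= 9 (holds with equality, mu = 9/26 > 0); x >= 0 and y >= 0 are inactive (mu_x = mu_y = 0).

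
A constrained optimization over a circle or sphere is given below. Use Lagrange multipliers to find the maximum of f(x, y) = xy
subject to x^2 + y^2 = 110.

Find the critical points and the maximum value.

Lagrange conditions: y = 2*lambda*x and x = 2*lambda*y
If x = 0 then y = 0, violating the constraint, so x, y != 0.
Dividing: y/x = x/y => x^2 = y^2 => y = x or y = -x
Constraint: 2x^2 = 110 => x^2 = 55 => x = +/-sqrt(55)
Critical points: (sqrt(55), sqrt(55)), (-sqrt(55), -sqrt(55)), (sqrt(55), -sqrt(55)), (-sqrt(55), sqrt(55))
  y = x:  xy = x^2 = 55  at (sqrt(55), sqrt(55)) and (-sqrt(55), -sqrt(55))
  y = -x: xy = -x^2 = -55 at (sqrt(55), -sqrt(55)) and (-sqrt(55), sqrt(55))
Maximum xy = 55 at (sqrt(55), sqrt(55)) and (-sqrt(55), -sqrt(55))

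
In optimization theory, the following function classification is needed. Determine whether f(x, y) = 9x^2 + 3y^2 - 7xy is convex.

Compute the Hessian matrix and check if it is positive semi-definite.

f(x,y) = 9x^2 + 3y^2 - 7xy
Hessian H = [[18, -7], [-7, 6]]
trace(H) = 24, det(H) = 59
Eigenvalues: (24 +/- sqrt(340)) / 2 = 21.22, 2.78
Since both eigenvalues > 0, f is convex.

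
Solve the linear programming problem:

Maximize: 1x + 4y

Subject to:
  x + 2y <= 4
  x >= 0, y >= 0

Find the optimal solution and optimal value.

The feasible region has vertices at [(0, 0), (4, 0), (0, 2)].
Checking objective 1x + 4y at each vertex:
  (0, 0): 1*0 + 4*0 = 0
  (4, 0): 1*4 + 4*0 = 4
  (0, 2): 1*0 + 4*2 = 8
Maximum is 8 at (0, 2).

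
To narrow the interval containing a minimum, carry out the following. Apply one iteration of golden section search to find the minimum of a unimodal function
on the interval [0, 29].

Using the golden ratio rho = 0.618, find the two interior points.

Golden section search on [0, 29].
Golden ratio rho = 0.618 (approx).
Interior points:
  x_1 = 0 + (1-0.618)*29 = 11.0780
  x_2 = 0 + 0.618*29 = 17.9220
Compare f(x_1) and f(x_2) to determine which subinterval to keep.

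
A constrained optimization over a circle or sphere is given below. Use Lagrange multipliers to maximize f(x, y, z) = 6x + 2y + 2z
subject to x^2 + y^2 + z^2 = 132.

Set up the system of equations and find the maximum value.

Lagrange conditions: 6 = 2*lambda*x, 2 = 2*lambda*y, 2 = 2*lambda*z
So x:6 = y:2 = z:2, i.e. x = 6t, y = 2t, z = 2t
Constraint: t^2*(6^2 + 2^2 + 2^2) = 132
  t^2 * 44 = 132  =>  t = sqrt(3)
Maximum = 6*6t + 2*2t + 2*2t = 44*sqrt(3) = sqrt(5808)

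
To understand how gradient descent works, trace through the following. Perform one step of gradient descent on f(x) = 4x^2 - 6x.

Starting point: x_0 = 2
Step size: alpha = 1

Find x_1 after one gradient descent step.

f(x) = 4x^2 - 6x
f'(x) = 8x - 6
f'(2) = 8*2 + (-6) = 10
x_1 = x_0 - alpha * f'(x_0) = 2 - 1 * 10 = -8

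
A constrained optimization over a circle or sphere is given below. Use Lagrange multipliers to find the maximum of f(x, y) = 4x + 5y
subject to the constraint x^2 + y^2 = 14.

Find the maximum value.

Set up Lagrange conditions: grad f = lambda * grad g
  4 = 2*lambda*x
  5 = 2*lambda*y
From these: x/y = 4/5, so x = 4t, y = 5t for some t.
Substitute into constraint: (4t)^2 + (5t)^2 = 14
  t^2 * 41 = 14
  t = sqrt(14/41)
Maximum = 4*x + 5*y = (4^2 + 5^2)*t = 41 * sqrt(14/41) = sqrt(574)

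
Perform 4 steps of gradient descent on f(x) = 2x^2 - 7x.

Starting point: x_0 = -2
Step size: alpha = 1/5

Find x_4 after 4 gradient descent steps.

f(x) = 2x^2 - 7x, f'(x) = 4x + (-7)
Step 1: f'(-2) = -15, x_1 = -2 - 1/5 * -15 = 1
Step 2: f'(1) = -3, x_2 = 1 - 1/5 * -3 = 8/5
Step 3: f'(8/5) = -3/5, x_3 = 8/5 - 1/5 * -3/5 = 43/25
Step 4: f'(43/25) = -3/25, x_4 = 43/25 - 1/5 * -3/25 = 218/125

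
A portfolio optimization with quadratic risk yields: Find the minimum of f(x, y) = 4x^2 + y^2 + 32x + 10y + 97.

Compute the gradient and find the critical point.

f(x,y) = 4x^2 + y^2 + 32x + 10y + 97
df/dx = 8x + (32) = 0  =>  x = -4
df/dy = 2y + (10) = 0  =>  y = -5
f(-4, -5) = 4*(-4)^2 + 1*(-5)^2 + 32*(-4) + 10*(-5) + 97 = 8
Hessian is diagonal with entries 8, 2 > 0, so this is a minimum.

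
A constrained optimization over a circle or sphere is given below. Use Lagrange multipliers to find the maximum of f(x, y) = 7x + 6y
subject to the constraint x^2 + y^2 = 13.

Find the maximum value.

Set up Lagrange conditions: grad f = lambda * grad g
  7 = 2*lambda*x
  6 = 2*lambda*y
From these: x/y = 7/6, so x = 7t, y = 6t for some t.
Substitute into constraint: (7t)^2 + (6t)^2 = 13
  t^2 * 85 = 13
  t = sqrt(13/85)
Maximum = 7*x + 6*y = (7^2 + 6^2)*t = 85 * sqrt(13/85) = sqrt(1105)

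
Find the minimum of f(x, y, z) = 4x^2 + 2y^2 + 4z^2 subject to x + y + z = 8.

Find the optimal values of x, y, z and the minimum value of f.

Using Lagrange multipliers on f = 4x^2 + 2y^2 + 4z^2 with constraint x + y + z = 8:
Conditions: 2*4*x = lambda, 2*2*y = lambda, 2*4*z = lambda
So x = lambda/8, y = lambda/4, z = lambda/8
Substituting into constraint: lambda * (1/2) = 8
lambda = 16
x = 2, y = 4, z = 2
Minimum value = 64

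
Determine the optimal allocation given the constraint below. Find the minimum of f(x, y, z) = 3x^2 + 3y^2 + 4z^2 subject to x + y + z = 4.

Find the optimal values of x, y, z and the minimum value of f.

Using Lagrange multipliers on f = 3x^2 + 3y^2 + 4z^2 with constraint x + y + z = 4:
Conditions: 2*3*x = lambda, 2*3*y = lambda, 2*4*z = lambda
So x = lambda/6, y = lambda/6, z = lambda/8
Substituting into constraint: lambda * (11/24) = 4
lambda = 96/11
x = 16/11, y = 16/11, z = 12/11
Minimum value = 192/11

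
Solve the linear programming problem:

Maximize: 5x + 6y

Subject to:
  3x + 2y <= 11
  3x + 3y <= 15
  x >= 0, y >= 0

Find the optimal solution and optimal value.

Feasible vertices: (0, 0), (0, 5), (1, 4), (11/3, 0)
Objective 5x + 6y at each:
  (0, 0): 0
  (0, 5): 30
  (1, 4): 29
  (11/3, 0): 55/3
Maximum is 30 at (0, 5).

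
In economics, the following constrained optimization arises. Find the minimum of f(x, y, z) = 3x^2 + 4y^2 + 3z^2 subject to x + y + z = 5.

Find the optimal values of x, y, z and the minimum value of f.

Using Lagrange multipliers on f = 3x^2 + 4y^2 + 3z^2 with constraint x + y + z = 5:
Conditions: 2*3*x = lambda, 2*4*y = lambda, 2*3*z = lambda
So x = lambda/6, y = lambda/8, z = lambda/6
Substituting into constraint: lambda * (11/24) = 5
lambda = 120/11
x = 20/11, y = 15/11, z = 20/11
Minimum value = 300/11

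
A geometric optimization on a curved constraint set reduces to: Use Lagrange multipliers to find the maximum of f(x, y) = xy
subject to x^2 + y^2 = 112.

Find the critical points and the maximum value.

Lagrange conditions: y = 2*lambda*x and x = 2*lambda*y
If x = 0 then y = 0, violating the constraint, so x, y != 0.
Dividing: y/x = x/y => x^2 = y^2 => y = x or y = -x
Constraint: 2x^2 = 112 => x^2 = 56 => x = +/-sqrt(56)
Critical points: (sqrt(56), sqrt(56)), (-sqrt(56), -sqrt(56)), (sqrt(56), -sqrt(56)), (-sqrt(56), sqrt(56))
  y = x:  xy = x^2 = 56  at (sqrt(56), sqrt(56)) and (-sqrt(56), -sqrt(56))
  y = -x: xy = -x^2 = -56 at (sqrt(56), -sqrt(56)) and (-sqrt(56), sqrt(56))
Maximum xy = 56 at (sqrt(56), sqrt(56)) and (-sqrt(56), -sqrt(56))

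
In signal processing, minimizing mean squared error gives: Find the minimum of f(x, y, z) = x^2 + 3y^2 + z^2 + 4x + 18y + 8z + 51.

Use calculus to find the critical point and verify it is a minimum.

f(x,y,z) = x^2 + 3y^2 + z^2 + 4x + 18y + 8z + 51
df/dx = 2x + (4) = 0 => x = -2
df/dy = 6y + (18) = 0 => y = -3
df/dz = 2z + (8) = 0 => z = -4
f(-2,-3,-4) = 1*(-2)^2 + 3*(-3)^2 + 1*(-4)^2 + 4*(-2) + 18*(-3) + 8*(-4) + 51 = 4
Hessian is diagonal with entries 2, 6, 2 > 0, confirmed minimum.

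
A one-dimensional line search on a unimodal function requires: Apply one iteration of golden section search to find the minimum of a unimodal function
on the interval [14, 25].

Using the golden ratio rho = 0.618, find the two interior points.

Golden section search on [14, 25].
Golden ratio rho = 0.618 (approx).
Interior points:
  x_1 = 14 + (1-0.618)*11 = 18.2020
  x_2 = 14 + 0.618*11 = 20.7980
Compare f(x_1) and f(x_2) to determine which subinterval to keep.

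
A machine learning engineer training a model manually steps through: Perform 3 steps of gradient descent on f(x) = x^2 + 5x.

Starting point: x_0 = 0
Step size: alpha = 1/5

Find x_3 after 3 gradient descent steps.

f(x) = x^2 + 5x, f'(x) = 2x + (5)
Step 1: f'(0) = 5, x_1 = 0 - 1/5 * 5 = -1
Step 2: f'(-1) = 3, x_2 = -1 - 1/5 * 3 = -8/5
Step 3: f'(-8/5) = 9/5, x_3 = -8/5 - 1/5 * 9/5 = -49/25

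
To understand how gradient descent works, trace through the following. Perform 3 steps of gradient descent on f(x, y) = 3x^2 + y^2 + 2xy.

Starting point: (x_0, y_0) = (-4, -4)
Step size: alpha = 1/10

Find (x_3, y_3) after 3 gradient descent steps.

f(x,y) = 3x^2 + y^2 + 2xy
grad_x = 6x + 2y, grad_y = 2y + 2x
Step 1: grad = (-32, -16), (-4/5, -12/5)
Step 2: grad = (-48/5, -32/5), (4/25, -44/25)
Step 3: grad = (-64/25, -16/5), (52/125, -36/25)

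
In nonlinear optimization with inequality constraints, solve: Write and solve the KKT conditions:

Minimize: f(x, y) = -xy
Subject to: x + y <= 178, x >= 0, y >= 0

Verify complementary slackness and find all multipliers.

Problem: min -xy s.t. x + y <= 178 (multiplier lambda), x >= 0 (mu_x), y >= 0 (mu_y)
KKT stationarity: -y + lambda - mu_x = 0, -x + lambda - mu_y = 0, with lambda, mu_x, mu_y >= 0
Complementary slackness: lambda*(x + y - 178) = 0, mu_x*x = 0, mu_y*y = 0
If lambda = 0: y = -mu_x <= 0 and x = -mu_y <= 0 force x = y = 0 with f = 0; but x = y = 89 is feasible with f = -7921 < 0, so this is not the minimum. Hence lambda > 0 and x + y = 178.
Try x > 0, y > 0 (so mu_x = mu_y = 0): y = lambda, x = lambda => x = y = lambda
x + y = 178 => 2*lambda = 178 => lambda = 89
x* = y* = 89 > 0, consistent with mu_x = mu_y = 0.
(Any feasible point with x = 0 or y = 0 has f = 0 > -7921, so the minimum is not on those boundaries.)
min(-xy) = -7921 (i.e. max xy = 7921)
Multipliers: lambda = 89, mu_x = 0, mu_y = 0
Complementary slackness: lambda*(x + y - 178) = 89*(89 + 89 - 178) = 0, mu_x*x = 0*89 = 0, mu_y*y = 0*89 = 0. Satisfied.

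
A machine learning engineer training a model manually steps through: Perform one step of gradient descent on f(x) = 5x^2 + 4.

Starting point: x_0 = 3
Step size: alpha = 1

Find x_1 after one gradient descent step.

f(x) = 5x^2 + 4
f'(x) = 10x + 0
f'(3) = 10*3 + (0) = 30
x_1 = x_0 - alpha * f'(x_0) = 3 - 1 * 30 = -27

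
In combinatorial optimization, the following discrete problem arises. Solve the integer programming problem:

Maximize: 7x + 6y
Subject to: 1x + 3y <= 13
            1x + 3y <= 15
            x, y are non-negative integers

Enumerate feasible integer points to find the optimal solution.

Constraint 1: 1x + 3y <= 13
Constraint 2: 1x + 3y <= 15
Feasible x range (need y >= 0): 0 <= x <= min(13/1, 15/1) => x in {0, ..., 13}.
Enumerate feasible integer points row by row (the coefficient of y is 6 > 0, so for each x the largest feasible y gives the best value):
  x = 0: y <= min((13 - 1*0)/3, (15 - 1*0)/3) => y in {0, ..., 4}; best 7*0 + 6*4 = 24
  x = 1: y <= min((13 - 1*1)/3, (15 - 1*1)/3) => y in {0, ..., 4}; best 7*1 + 6*4 = 31
  x = 2: y <= min((13 - 1*2)/3, (15 - 1*2)/3) => y in {0, ..., 3}; best 7*2 + 6*3 = 32
  x = 3: y <= min((13 - 1*3)/3, (15 - 1*3)/3) => y in {0, ..., 3}; best 7*3 + 6*3 = 39
  x = 4: y <= min((13 - 1*4)/3, (15 - 1*4)/3) => y in {0, ..., 3}; best 7*4 + 6*3 = 46
  x = 5: y <= min((13 - 1*5)/3, (15 - 1*5)/3) => y in {0, ..., 2}; best 7*5 + 6*2 = 47
  x = 6: y <= min((13 - 1*6)/3, (15 - 1*6)/3) => y in {0, ..., 2}; best 7*6 + 6*2 = 54
  x = 7: y <= min((13 - 1*7)/3, (15 - 1*7)/3) => y in {0, ..., 2}; best 7*7 + 6*2 = 61
  x = 8: y <= min((13 - 1*8)/3, (15 - 1*8)/3) => y in {0, ..., 1}; best 7*8 + 6*1 = 62
  x = 9: y <= min((13 - 1*9)/3, (15 - 1*9)/3) => y in {0, ..., 1}; best 7*9 + 6*1 = 69
  x = 10: y <= min((13 - 1*10)/3, (15 - 1*10)/3) => y in {0, ..., 1}; best 7*10 + 6*1 = 76
  x = 11: y <= min((13 - 1*11)/3, (15 - 1*11)/3) => y in {0}; best 7*11 + 6*0 = 77
  x = 12: y <= min((13 - 1*12)/3, (15 - 1*12)/3) => y in {0}; best 7*12 + 6*0 = 84
  x = 13: y <= min((13 - 1*13)/3, (15 - 1*13)/3) => y in {0}; best 7*13 + 6*0 = 91
The maximum 7x + 6y = 91 is achieved at x = 13, y = 0.
Check: 1*13 + 3*0 = 13 <= 13 and 1*13 + 3*0 = 13 <= 15.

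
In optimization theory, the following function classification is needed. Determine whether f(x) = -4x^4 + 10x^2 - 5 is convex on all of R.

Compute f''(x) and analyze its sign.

f(x) = -4x^4 + 10x^2 - 5
f'(x) = -16x^3 + 20x
f''(x) = -48x^2 + 20
f''(x) = -48x^2 + 20 -> -inf as |x| -> inf
Therefore, f is not globally convex on R.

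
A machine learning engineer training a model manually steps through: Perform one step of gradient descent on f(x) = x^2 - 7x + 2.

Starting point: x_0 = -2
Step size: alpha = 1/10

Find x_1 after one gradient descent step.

f(x) = x^2 - 7x + 2
f'(x) = 2x - 7
f'(-2) = 2*-2 + (-7) = -11
x_1 = x_0 - alpha * f'(x_0) = -2 - 1/10 * -11 = -9/10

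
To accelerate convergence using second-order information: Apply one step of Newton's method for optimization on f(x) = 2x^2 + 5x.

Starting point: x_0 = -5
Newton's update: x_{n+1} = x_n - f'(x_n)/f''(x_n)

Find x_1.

f(x) = 2x^2 + 5x
f'(x) = 4x + (5), f''(x) = 4
Newton step: x_1 = x_0 - f'(x_0)/f''(x_0)
f'(-5) = -15
x_1 = -5 - -15/4 = -5/4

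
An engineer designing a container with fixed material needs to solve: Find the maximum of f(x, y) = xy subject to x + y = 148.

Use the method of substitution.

Substitute y = 148 - x into f(x,y) = xy:
g(x) = x(148 - x) = 148x - x^2
g'(x) = 148 - 2x = 0  =>  x = 74
y = 148 - 74 = 74
Maximum value = 74 * 74 = 5476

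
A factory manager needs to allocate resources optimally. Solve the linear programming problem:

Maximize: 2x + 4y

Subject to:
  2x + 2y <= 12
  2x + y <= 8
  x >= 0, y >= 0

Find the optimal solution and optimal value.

Feasible vertices: (0, 0), (0, 6), (2, 4), (4, 0)
Objective 2x + 4y at each:
  (0, 0): 0
  (0, 6): 24
  (2, 4): 20
  (4, 0): 8
Maximum is 24 at (0, 6).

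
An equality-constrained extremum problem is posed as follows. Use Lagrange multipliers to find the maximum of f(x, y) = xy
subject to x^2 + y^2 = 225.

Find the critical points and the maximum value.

Lagrange conditions: y = 2*lambda*x and x = 2*lambda*y
If x = 0 then y = 0, violating the constraint, so x, y != 0.
Dividing: y/x = x/y => x^2 = y^2 => y = x or y = -x
Constraint: 2x^2 = 225 => x^2 = 225/2 => x = +/-sqrt(225/2)
Critical points: (sqrt(225/2), sqrt(225/2)), (-sqrt(225/2), -sqrt(225/2)), (sqrt(225/2), -sqrt(225/2)), (-sqrt(225/2), sqrt(225/2))
  y = x:  xy = x^2 = 225/2  at (sqrt(225/2), sqrt(225/2)) and (-sqrt(225/2), -sqrt(225/2))
  y = -x: xy = -x^2 = -225/2 at (sqrt(225/2), -sqrt(225/2)) and (-sqrt(225/2), sqrt(225/2))
Maximum xy = 225/2 at (sqrt(225/2), sqrt(225/2)) and (-sqrt(225/2), -sqrt(225/2))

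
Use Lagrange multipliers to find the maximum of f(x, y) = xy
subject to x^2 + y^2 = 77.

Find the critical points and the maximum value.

Lagrange conditions: y = 2*lambda*x and x = 2*lambda*y
If x = 0 then y = 0, violating the constraint, so x, y != 0.
Dividing: y/x = x/y => x^2 = y^2 => y = x or y = -x
Constraint: 2x^2 = 77 => x^2 = 77/2 => x = +/-sqrt(77/2)
Critical points: (sqrt(77/2), sqrt(77/2)), (-sqrt(77/2), -sqrt(77/2)), (sqrt(77/2), -sqrt(77/2)), (-sqrt(77/2), sqrt(77/2))
  y = x:  xy = x^2 = 77/2  at (sqrt(77/2), sqrt(77/2)) and (-sqrt(77/2), -sqrt(77/2))
  y = -x: xy = -x^2 = -77/2 at (sqrt(77/2), -sqrt(77/2)) and (-sqrt(77/2), sqrt(77/2))
Maximum xy = 77/2 at (sqrt(77/2), sqrt(77/2)) and (-sqrt(77/2), -sqrt(77/2))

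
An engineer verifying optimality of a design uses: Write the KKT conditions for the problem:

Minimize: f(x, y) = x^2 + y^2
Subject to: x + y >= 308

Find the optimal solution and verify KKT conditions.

KKT conditions for min x^2 + y^2 s.t. x + y >= 308:
Stationarity: 2x = mu, 2y = mu
So x = y = mu/2.
Complementary slackness: mu*(x + y - 308) = 0
Primal feasibility: x + y >= 308; dual feasibility: mu >= 0
If mu = 0 then x = y = 0, but 0 + 0 < 308 is infeasible, so the constraint is active.
Constraint active: x + y = 2*(mu/2) = 308 => mu = 308
x = y = 154, f = 47432
Verify: stationarity 2*154 = 308 = mu; primal 154 + 154 = 308 >= 308; dual mu = 308 >= 0; complementary slackness 308*(308 - 308) = 0. All KKT conditions hold.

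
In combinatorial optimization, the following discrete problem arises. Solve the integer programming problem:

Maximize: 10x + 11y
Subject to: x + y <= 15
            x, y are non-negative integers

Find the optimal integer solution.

Objective: 10x + 11y, constraint: x + y <= 15
Coefficient of y is 11 > coefficient of x is 10, so allocate the entire budget to y.
Optimal: x = 0, y = 15, value = 165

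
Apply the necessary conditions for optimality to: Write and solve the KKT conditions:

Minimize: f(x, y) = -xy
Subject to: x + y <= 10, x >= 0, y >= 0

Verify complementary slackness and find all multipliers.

Problem: min -xy s.t. x + y <= 10 (multiplier lambda), x >= 0 (mu_x), y >= 0 (mu_y)
KKT stationarity: -y + lambda - mu_x = 0, -x + lambda - mu_y = 0, with lambda, mu_x, mu_y >= 0
Complementary slackness: lambda*(x + y - 10) = 0, mu_x*x = 0, mu_y*y = 0
If lambda = 0: y = -mu_x <= 0 and x = -mu_y <= 0 force x = y = 0 with f = 0; but x = y = 5 is feasible with f = -25 < 0, so this is not the minimum. Hence lambda > 0 and x + y = 10.
Try x > 0, y > 0 (so mu_x = mu_y = 0): y = lambda, x = lambda => x = y = lambda
x + y = 10 => 2*lambda = 10 => lambda = 5
x* = y* = 5 > 0, consistent with mu_x = mu_y = 0.
(Any feasible point with x = 0 or y = 0 has f = 0 > -25, so the minimum is not on those boundaries.)
min(-xy) = -25 (i.e. max xy = 25)
Multipliers: lambda = 5, mu_x = 0, mu_y = 0
Complementary slackness: lambda*(x + y - 10) = 5*(5 + 5 - 10) = 0, mu_x*x = 0*5 = 0, mu_y*y = 0*5 = 0. Satisfied.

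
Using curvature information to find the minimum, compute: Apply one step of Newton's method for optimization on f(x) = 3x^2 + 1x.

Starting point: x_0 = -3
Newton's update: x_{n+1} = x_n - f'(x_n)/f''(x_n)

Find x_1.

f(x) = 3x^2 + 1x
f'(x) = 6x + (1), f''(x) = 6
Newton step: x_1 = x_0 - f'(x_0)/f''(x_0)
f'(-3) = -17
x_1 = -3 - -17/6 = -1/6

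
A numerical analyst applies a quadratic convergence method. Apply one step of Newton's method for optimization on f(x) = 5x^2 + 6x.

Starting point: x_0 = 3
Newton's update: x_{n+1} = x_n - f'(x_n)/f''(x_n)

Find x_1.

f(x) = 5x^2 + 6x
f'(x) = 10x + (6), f''(x) = 10
Newton step: x_1 = x_0 - f'(x_0)/f''(x_0)
f'(3) = 36
x_1 = 3 - 36/10 = -3/5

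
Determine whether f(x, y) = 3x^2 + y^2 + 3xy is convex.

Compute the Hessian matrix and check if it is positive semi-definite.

f(x,y) = 3x^2 + y^2 + 3xy
Hessian H = [[6, 3], [3, 2]]
trace(H) = 8, det(H) = 3
Eigenvalues: (8 +/- sqrt(52)) / 2 = 7.606, 0.3944
Since both eigenvalues > 0, f is convex.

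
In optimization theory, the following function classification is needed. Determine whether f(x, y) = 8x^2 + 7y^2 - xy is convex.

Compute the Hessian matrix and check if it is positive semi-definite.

f(x,y) = 8x^2 + 7y^2 - xy
Hessian H = [[16, -1], [-1, 14]]
trace(H) = 30, det(H) = 223
Eigenvalues: (30 +/- sqrt(8)) / 2 = 16.41, 13.59
Since both eigenvalues > 0, f is convex.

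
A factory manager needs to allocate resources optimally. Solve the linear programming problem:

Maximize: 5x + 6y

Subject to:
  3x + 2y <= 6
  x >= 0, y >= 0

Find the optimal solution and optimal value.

The feasible region has vertices at [(0, 0), (2, 0), (0, 3)].
Checking objective 5x + 6y at each vertex:
  (0, 0): 5*0 + 6*0 = 0
  (2, 0): 5*2 + 6*0 = 10
  (0, 3): 5*0 + 6*3 = 18
Maximum is 18 at (0, 3).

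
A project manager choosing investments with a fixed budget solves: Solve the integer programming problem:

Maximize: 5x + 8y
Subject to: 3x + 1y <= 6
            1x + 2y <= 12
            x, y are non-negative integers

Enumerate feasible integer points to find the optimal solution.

Constraint 1: 3x + 1y <= 6
Constraint 2: 1x + 2y <= 12
Feasible x range (need y >= 0): 0 <= x <= min(6/3, 12/1) => x in {0, ..., 2}.
Enumerate feasible integer points row by row (the coefficient of y is 8 > 0, so for each x the largest feasible y gives the best value):
  x = 0: y <= min((6 - 3*0)/1, (12 - 1*0)/2) => y in {0, ..., 6}; best 5*0 + 8*6 = 48
  x = 1: y <= min((6 - 3*1)/1, (12 - 1*1)/2) => y in {0, ..., 3}; best 5*1 + 8*3 = 29
  x = 2: y <= min((6 - 3*2)/1, (12 - 1*2)/2) => y in {0}; best 5*2 + 8*0 = 10
The maximum 5x + 8y = 48 is achieved at x = 0, y = 6.
Check: 3*0 + 1*6 = 6 <= 6 and 1*0 + 2*6 = 12 <= 12.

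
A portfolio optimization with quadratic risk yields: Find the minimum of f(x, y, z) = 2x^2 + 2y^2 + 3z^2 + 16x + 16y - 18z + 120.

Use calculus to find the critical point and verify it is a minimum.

f(x,y,z) = 2x^2 + 2y^2 + 3z^2 + 16x + 16y - 18z + 120
df/dx = 4x + (16) = 0 => x = -4
df/dy = 4y + (16) = 0 => y = -4
df/dz = 6z + (-18) = 0 => z = 3
f(-4,-4,3) = 2*(-4)^2 + 2*(-4)^2 + 3*(3)^2 + 16*(-4) + 16*(-4) + -18*(3) + 120 = 29
Hessian is diagonal with entries 4, 4, 6 > 0, confirmed minimum.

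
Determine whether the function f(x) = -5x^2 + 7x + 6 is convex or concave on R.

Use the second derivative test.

f(x) = -5x^2 + 7x + 6
f'(x) = -10x + 7
f''(x) = -10
Since f''(x) = -10 < 0 for all x, f is concave on R.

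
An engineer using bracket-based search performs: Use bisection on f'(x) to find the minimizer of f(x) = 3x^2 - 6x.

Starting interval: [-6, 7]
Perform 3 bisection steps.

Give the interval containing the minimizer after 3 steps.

Finding critical point of f(x) = 3x^2 - 6x using bisection on f'(x) = 6x + -6.
f'(x) = 0 when x = 1.
Starting interval: [-6, 7]
Step 1: mid = 1/2, f'(mid) = -3, new interval = [1/2, 7]
Step 2: mid = 15/4, f'(mid) = 33/2, new interval = [1/2, 15/4]
Step 3: mid = 17/8, f'(mid) = 27/4, new interval = [1/2, 17/8]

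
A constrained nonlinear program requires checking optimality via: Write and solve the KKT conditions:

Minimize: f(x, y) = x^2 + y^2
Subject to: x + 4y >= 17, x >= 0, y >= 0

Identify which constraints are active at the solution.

KKT conditions for min x^2 + y^2 s.t. 1x + 4y >= 17, x >= 0, y >= 0:
Stationarity: 2x = mu*1 + mu_x, 2y = mu*4 + mu_y, with mu, mu_x, mu_y >= 0
Complementary slackness: mu*(x + 4y - 17) = 0, mu_x*x = 0, mu_y*y = 0
(0, 0) is infeasible (1*0 + 4*0 < 17), so if mu = 0 stationarity would force x = mu_x/2 >= 0, y = mu_y/2 >= 0 with mu_x*x = mu_y*y = 0, i.e. x = y = 0: contradiction. Hence mu > 0 and x + 4y = 17 is active.
Try x > 0, y > 0 (so mu_x = mu_y = 0): x = 1*mu/2, y = 4*mu/2
Substitute: 1*(1*mu/2) + 4*(4*mu/2) = 17
  mu*17/2 = 17 => mu = 2
x* = 1 > 0, y* = 4 > 0, consistent with mu_x = mu_y = 0.
f is convex and the constraints are linear, so this KKT point is the global minimum.
f* = 17
Active constraints: x + 4y >= 17 (holds with equality, mu = 2 > 0); x >= 0 and y >= 0 are inactive (mu_x = mu_y = 0).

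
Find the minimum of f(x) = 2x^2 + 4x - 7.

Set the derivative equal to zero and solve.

f(x) = 2x^2 + 4x - 7
f'(x) = 4x + (4) = 0
x = -4/4 = -1
f(-1) = -9
Since f''(x) = 4 > 0, this is a minimum.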